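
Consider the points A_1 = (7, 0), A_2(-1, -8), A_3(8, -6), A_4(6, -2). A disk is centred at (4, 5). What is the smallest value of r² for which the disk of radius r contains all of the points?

The required radius is the distance from (4, 5) to the farthest point.
Squared distances: 34, 194, 137, 53.
Maximum is 194, attained at A_2.

194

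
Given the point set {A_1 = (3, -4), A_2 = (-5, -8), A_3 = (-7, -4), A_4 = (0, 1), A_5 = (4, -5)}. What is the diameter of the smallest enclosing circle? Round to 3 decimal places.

A smallest enclosing disk is always determined by at most three of the input points on its boundary.
The minimum enclosing circle is determined by three boundary points: A_3, A_4, A_5.
Their circumcentre is (-46/31, -134/31) with r² = 29341/961.
The farthest remaining point A_2 is at distance² 24877/961 ≤ 29341/961.
Diameter = 2r = 2√(29341/961) ≈ 11.051.

11.051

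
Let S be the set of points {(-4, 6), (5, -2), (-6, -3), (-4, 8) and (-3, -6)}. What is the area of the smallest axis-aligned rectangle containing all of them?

154

x ranges over [-6, 5], width 11.
y ranges over [-6, 8], height 14.
Area = 11 × 14 = 154.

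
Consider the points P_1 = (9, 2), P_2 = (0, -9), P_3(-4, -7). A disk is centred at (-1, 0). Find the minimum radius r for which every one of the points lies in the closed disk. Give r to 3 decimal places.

10.198

The required radius is the distance from (-1, 0) to the farthest point.
Squared distances: 104, 82, 58.
Maximum is 104, attained at P_1.
r = √104 ≈ 10.198.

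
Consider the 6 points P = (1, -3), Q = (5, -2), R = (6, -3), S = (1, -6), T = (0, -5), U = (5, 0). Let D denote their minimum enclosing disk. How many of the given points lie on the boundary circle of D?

The minimum enclosing circle of a finite set is fixed by two of the points (as a diameter) or three (as a circumcircle).
The farthest pair is S–U with squared distance 52. The circle on this segment as diameter has centre (3, -3) and r² = 52/4 = 13.
Check P: distance² to centre = 4 ≤ 13, so it lies inside.
All remaining points lie in this disk, and no smaller disk contains both endpoints, so this is the minimum enclosing circle.
The points at distance exactly r from the centre are S, T, U — 3 points.

3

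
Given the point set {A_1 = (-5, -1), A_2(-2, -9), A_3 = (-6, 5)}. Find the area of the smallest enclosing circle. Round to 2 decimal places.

166.50

Side lengths²: A_1A_2² = 73, A_1A_3² = 37, A_2A_3² = 212.
Since A_2A_3² = 212 ≥ 73 + 37 = 110, the angle opposite A_2A_3 is not acute, so the smallest enclosing circle has A_2A_3 as diameter.
Centre = midpoint of A_2A_3 = (-4, -2), r² = 212/4 = 53.
Area = π·r² = π·53 ≈ 166.50.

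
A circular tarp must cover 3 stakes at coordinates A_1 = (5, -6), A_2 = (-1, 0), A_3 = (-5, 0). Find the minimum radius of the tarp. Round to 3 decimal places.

5.831

Side lengths²: A_1A_2² = 72, A_1A_3² = 136, A_2A_3² = 16.
Since A_1A_3² = 136 ≥ 72 + 16 = 88, the angle opposite A_1A_3 is not acute, so the smallest enclosing circle has A_1A_3 as diameter.
Centre = midpoint of A_1A_3 = (0, -3), r² = 136/4 = 34.
r = √34 ≈ 5.831.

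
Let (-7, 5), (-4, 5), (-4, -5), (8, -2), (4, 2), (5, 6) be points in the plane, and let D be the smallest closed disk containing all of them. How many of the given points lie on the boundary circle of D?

The minimum enclosing circle of a finite set is fixed by two of the points (as a diameter) or three (as a circumcircle).
The farthest pair is (-7, 5)–(8, -2) with squared distance 274. The circle on this segment as diameter has centre (0.5, 1.5) and r² = 274/4 = 68.5.
Check (-4, 5): distance² to centre = 32.5 ≤ 68.5, so it lies inside.
All remaining points lie in this disk, and no smaller disk contains both endpoints, so this is the minimum enclosing circle.
The points at distance exactly r from the centre are (-7, 5), (8, -2) — 2 points.

2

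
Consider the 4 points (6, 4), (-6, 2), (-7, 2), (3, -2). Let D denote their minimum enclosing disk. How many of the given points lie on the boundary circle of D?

The farthest pair is (6, 4)–(-7, 2) with squared distance 173. The circle on this segment as diameter has centre (-0.5, 3) and r² = 173/4 = 43.25.
Check (-6, 2): distance² to centre = 31.25 ≤ 43.25, so it lies inside.
All remaining points lie in this disk, and no smaller disk contains both endpoints, so this is the minimum enclosing circle.
The points at distance exactly r from the centre are (6, 4), (-7, 2) — 2 points.

2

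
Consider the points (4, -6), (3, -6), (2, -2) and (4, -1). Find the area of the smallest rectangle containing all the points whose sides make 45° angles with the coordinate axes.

In coordinates u = x + y, v = x − y the rectangle is axis-aligned; the map (x,y)→(u,v) scales areas by 2.
u-values: -2, -3, 0, 3; range = 3 − (-3) = 6.
v-values: 10, 9, 4, 5; range = 10 − 4 = 6.
Area = (6 × 6) / 2 = 18.

18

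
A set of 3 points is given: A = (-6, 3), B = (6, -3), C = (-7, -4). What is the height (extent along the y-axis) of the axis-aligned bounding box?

7

max y = 3, min y = -4, so height = 7.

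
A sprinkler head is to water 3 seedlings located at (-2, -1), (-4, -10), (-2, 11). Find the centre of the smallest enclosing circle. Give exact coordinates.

(-3, 0.5)

Call the three points A, B, C in the order given.
Side lengths²: AB² = 85, AC² = 144, BC² = 445.
Since BC² = 445 ≥ 144 + 85 = 229, the angle opposite BC is not acute, so the smallest enclosing circle has BC as diameter.
Centre = midpoint of BC = (-3, 0.5), r² = 445/4 = 111.25.
Centre = (-3, 0.5).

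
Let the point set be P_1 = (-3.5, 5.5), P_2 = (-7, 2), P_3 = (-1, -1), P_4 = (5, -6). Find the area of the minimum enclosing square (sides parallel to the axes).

144

The bounding box has width 12 and height 11.5.
An axis-aligned square enclosing the set must have side ≥ max(width, height).
So the minimum side is max(12, 11.5) = 12.
Area = 12² = 144.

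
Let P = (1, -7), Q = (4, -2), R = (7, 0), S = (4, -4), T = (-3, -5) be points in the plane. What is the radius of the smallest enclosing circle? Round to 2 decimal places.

5.59

The minimum enclosing circle of a finite set is fixed by two of the points (as a diameter) or three (as a circumcircle).
The farthest pair is R–T with squared distance 125. The circle on this segment as diameter has centre (2, -2.5) and r² = 125/4 = 31.25.
Check P: distance² to centre = 21.25 ≤ 31.25, so it lies inside.
All remaining points lie in this disk, and no smaller disk contains both endpoints, so this is the minimum enclosing circle.
r = √(31.25) ≈ 5.59.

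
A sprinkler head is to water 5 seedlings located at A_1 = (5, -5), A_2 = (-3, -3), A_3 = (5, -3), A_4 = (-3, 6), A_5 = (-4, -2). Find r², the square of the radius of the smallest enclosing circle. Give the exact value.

A smallest enclosing disk is always determined by at most three of the input points on its boundary.
The farthest pair is A_1–A_4 with squared distance 185. The circle on this segment as diameter has centre (1, 0.5) and r² = 185/4 = 46.25.
Check A_2: distance² to centre = 28.25 ≤ 46.25, so it lies inside.
All remaining points lie in this disk, and no smaller disk contains both endpoints, so this is the minimum enclosing circle.

46.25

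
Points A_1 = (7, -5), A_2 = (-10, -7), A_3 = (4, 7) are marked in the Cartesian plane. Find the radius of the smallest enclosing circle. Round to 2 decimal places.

9.98

Side lengths²: A_1A_2² = 293, A_1A_3² = 153, A_2A_3² = 392.
Since A_2A_3² = 392 < 293 + 153 = 446, the triangle is acute, so the smallest enclosing circle is the circumcircle.
Circumcentre = (-2.1, -0.9), r² = 99.62.
r = √(99.62) ≈ 9.98.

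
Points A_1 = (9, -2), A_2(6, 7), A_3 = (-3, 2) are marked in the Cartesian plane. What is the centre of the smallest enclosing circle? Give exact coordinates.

(3.375, 1.125)

Side lengths²: A_1A_2² = 90, A_1A_3² = 160, A_2A_3² = 106.
Since A_1A_3² = 160 < 106 + 90 = 196, the triangle is acute, so the smallest enclosing circle is the circumcircle.
Circumcentre = (3.375, 1.125), r² = 41.40625.
Centre = (3.375, 1.125).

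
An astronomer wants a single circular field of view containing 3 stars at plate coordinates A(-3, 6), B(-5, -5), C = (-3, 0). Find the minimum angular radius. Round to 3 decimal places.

5.590

Side lengths²: AB² = 125, AC² = 36, BC² = 29.
Since AB² = 125 ≥ 36 + 29 = 65, the angle opposite AB is not acute, so the smallest enclosing circle has AB as diameter.
Centre = midpoint of AB = (-4, 0.5), r² = 125/4 = 31.25.
r = √(31.25) ≈ 5.590.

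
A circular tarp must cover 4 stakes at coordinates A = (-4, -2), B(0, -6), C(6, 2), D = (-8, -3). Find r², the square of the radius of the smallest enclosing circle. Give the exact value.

55.25

The farthest pair is C–D with squared distance 221. The circle on this segment as diameter has centre (-1, -0.5) and r² = 221/4 = 55.25.
Check A: distance² to centre = 11.25 ≤ 55.25, so it lies inside.
All remaining points lie in this disk, and no smaller disk contains both endpoints, so this is the minimum enclosing circle.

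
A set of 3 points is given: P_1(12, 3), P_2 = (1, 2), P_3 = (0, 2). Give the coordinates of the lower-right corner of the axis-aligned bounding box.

(12, 2)

x-range [0, 12], y-range [2, 3].
The lower-right corner is (12, 2).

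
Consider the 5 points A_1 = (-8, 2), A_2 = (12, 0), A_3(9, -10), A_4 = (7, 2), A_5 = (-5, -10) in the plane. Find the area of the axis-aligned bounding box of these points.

240

x ranges over [-8, 12], width 20.
y ranges over [-10, 2], height 12.
Area = 20 × 12 = 240.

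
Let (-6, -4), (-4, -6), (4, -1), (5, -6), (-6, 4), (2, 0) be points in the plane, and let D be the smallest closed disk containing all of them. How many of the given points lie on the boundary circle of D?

2

By Welzl's lemma the MEC is supported by two points (diametrically opposite) or three points (on a circumcircle).
The farthest pair is (5, -6)–(-6, 4) with squared distance 221. The circle on this segment as diameter has centre (-0.5, -1) and r² = 221/4 = 55.25.
Check (-6, -4): distance² to centre = 39.25 ≤ 55.25, so it lies inside.
All remaining points lie in this disk, and no smaller disk contains both endpoints, so this is the minimum enclosing circle.
The points at distance exactly r from the centre are (5, -6), (-6, 4) — 2 points.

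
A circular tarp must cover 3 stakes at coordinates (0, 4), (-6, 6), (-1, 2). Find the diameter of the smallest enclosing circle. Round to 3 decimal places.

6.468

Call the three points A, B, C in the order given.
Side lengths²: AB² = 40, AC² = 5, BC² = 41.
Since BC² = 41 < 40 + 5 = 45, the triangle is acute, so the smallest enclosing circle is the circumcircle.
Circumcentre = (-45/14, 61/14), r² = 1025/98.
Diameter = 2r = 2√(1025/98) ≈ 6.468.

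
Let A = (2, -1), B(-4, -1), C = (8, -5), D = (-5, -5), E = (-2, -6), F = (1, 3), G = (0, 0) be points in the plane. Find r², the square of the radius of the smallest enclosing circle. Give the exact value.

44.140625

The minimum enclosing circle is determined by three boundary points: C, D, F.
Their circumcentre is (1.5, -3.625) with r² = 44.140625.
The farthest remaining point B is at distance² 37.140625 ≤ 44.140625.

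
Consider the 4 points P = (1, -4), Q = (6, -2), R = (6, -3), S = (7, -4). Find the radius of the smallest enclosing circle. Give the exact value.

The farthest pair is P–S with squared distance 36. The circle on this segment as diameter has centre (4, -4) and r² = 36/4 = 9.
Check Q: distance² to centre = 8 ≤ 9, so it lies inside.
All remaining points lie in this disk, and no smaller disk contains both endpoints, so this is the minimum enclosing circle.
r = √9 = 3.

3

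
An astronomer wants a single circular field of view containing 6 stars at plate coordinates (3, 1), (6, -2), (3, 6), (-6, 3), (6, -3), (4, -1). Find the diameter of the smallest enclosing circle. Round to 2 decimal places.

13.42

The minimum enclosing circle of a finite set is fixed by two of the points (as a diameter) or three (as a circumcircle).
The farthest pair is (-6, 3)–(6, -3) with squared distance 180. The circle on this segment as diameter has centre (0, 0) and r² = 180/4 = 45.
Check (3, 1): distance² to centre = 10 ≤ 45, so it lies inside.
All remaining points lie in this disk, and no smaller disk contains both endpoints, so this is the minimum enclosing circle.
Diameter = 2r = 2√45 ≈ 13.42.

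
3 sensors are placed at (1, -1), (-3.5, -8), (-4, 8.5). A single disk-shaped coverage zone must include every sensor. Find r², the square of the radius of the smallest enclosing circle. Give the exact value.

Call the three points A, B, C in the order given.
Side lengths²: AB² = 69.25, AC² = 115.25, BC² = 272.5.
Since BC² = 272.5 ≥ 115.25 + 69.25 = 184.5, the angle opposite BC is not acute, so the smallest enclosing circle has BC as diameter.
Centre = midpoint of BC = (-3.75, 0.25), r² = 272.5/4 = 68.125.

68.125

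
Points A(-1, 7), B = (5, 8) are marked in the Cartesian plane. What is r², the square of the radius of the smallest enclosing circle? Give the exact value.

The smallest circle enclosing two points has them as diameter endpoints.
Centre = midpoint = (2, 7.5); r² = |AB|²/4 = 37/4 = 9.25.

9.25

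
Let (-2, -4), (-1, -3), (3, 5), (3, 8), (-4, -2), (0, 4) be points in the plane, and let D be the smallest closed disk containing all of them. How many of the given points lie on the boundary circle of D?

A smallest enclosing disk is always determined by at most three of the input points on its boundary.
The farthest pair is (-2, -4)–(3, 8) with squared distance 169. The circle on this segment as diameter has centre (0.5, 2) and r² = 169/4 = 42.25.
Check (-1, -3): distance² to centre = 27.25 ≤ 42.25, so it lies inside.
All remaining points lie in this disk, and no smaller disk contains both endpoints, so this is the minimum enclosing circle.
The points at distance exactly r from the centre are (-2, -4), (3, 8) — 2 points.

2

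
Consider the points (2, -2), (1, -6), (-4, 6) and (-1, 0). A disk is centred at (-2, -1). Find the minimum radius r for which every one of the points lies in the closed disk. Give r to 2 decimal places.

7.28

The required radius is the distance from (-2, -1) to the farthest point.
Squared distances: 17, 34, 53, 2.
Maximum is 53, attained at (-4, 6).
r = √53 ≈ 7.28.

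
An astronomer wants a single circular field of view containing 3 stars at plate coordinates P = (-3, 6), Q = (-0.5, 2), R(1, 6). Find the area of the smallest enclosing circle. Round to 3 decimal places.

Side lengths²: PQ² = 22.25, PR² = 16, QR² = 18.25.
Since PQ² = 22.25 < 18.25 + 16 = 34.25, the triangle is acute, so the smallest enclosing circle is the circumcircle.
Circumcentre = (-1, 4.46875), r² = 6.3447265625.
Area = π·r² = π·6.3447265625 ≈ 19.933.

19.933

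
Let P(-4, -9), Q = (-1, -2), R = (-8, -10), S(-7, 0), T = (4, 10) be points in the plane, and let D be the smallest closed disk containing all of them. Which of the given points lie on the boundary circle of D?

R, T

The minimum enclosing circle of a finite set is fixed by two of the points (as a diameter) or three (as a circumcircle).
The farthest pair is R–T with squared distance 544. The circle on this segment as diameter has centre (-2, 0) and r² = 544/4 = 136.
Check P: distance² to centre = 85 ≤ 136, so it lies inside.
All remaining points lie in this disk, and no smaller disk contains both endpoints, so this is the minimum enclosing circle.
The points at distance exactly r from the centre are R, T — 2 points.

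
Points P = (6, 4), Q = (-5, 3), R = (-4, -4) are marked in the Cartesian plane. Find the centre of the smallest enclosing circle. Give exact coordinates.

(31/39, 10/39)

Side lengths²: PQ² = 122, PR² = 164, QR² = 50.
Since PR² = 164 < 122 + 50 = 172, the triangle is acute, so the smallest enclosing circle is the circumcircle.
Circumcentre = (31/39, 10/39), r² = 62525/1521.
Centre = (31/39, 10/39).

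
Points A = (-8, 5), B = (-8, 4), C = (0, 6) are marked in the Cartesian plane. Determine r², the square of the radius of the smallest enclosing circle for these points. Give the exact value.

17

Side lengths²: AB² = 1, AC² = 65, BC² = 68.
Since BC² = 68 ≥ 65 + 1 = 66, the angle opposite BC is not acute, so the smallest enclosing circle has BC as diameter.
Centre = midpoint of BC = (-4, 5), r² = 68/4 = 17.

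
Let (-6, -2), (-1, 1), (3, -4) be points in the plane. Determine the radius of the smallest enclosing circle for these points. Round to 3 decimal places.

4.610

Call the three points A, B, C in the order given.
Side lengths²: AB² = 34, AC² = 85, BC² = 41.
Since AC² = 85 ≥ 41 + 34 = 75, the angle opposite AC is not acute, so the smallest enclosing circle has AC as diameter.
Centre = midpoint of AC = (-1.5, -3), r² = 85/4 = 21.25.
r = √(21.25) ≈ 4.610.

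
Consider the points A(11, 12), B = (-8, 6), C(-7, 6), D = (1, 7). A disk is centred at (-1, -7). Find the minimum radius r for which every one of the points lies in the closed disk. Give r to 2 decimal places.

22.47

The required radius is the distance from (-1, -7) to the farthest point.
Squared distances: 505, 218, 205, 200.
Maximum is 505, attained at A.
r = √505 ≈ 22.47.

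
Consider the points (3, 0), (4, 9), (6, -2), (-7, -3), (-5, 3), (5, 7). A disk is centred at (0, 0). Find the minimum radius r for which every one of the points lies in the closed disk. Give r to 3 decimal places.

The required radius is the distance from (0, 0) to the farthest point.
Squared distances: 9, 97, 40, 58, 34, 74.
Maximum is 97, attained at (4, 9).
r = √97 ≈ 9.849.

9.849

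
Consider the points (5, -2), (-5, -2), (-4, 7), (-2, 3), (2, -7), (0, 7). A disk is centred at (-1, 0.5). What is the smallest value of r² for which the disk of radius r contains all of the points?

65.25

The required radius is the distance from (-1, 0.5) to the farthest point.
Squared distances: 42.25, 22.25, 51.25, 7.25, 65.25, 43.25.
Maximum is 65.25, attained at (2, -7).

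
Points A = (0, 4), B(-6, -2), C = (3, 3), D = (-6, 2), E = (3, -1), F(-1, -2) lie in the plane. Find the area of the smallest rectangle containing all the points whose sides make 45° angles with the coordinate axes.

84

In coordinates u = x + y, v = x − y the rectangle is axis-aligned; the map (x,y)→(u,v) scales areas by 2.
u-values: 4, -8, 6, -4, 2, -3; range = 6 − (-8) = 14.
v-values: -4, -4, 0, -8, 4, 1; range = 4 − (-8) = 12.
Area = (14 × 12) / 2 = 84.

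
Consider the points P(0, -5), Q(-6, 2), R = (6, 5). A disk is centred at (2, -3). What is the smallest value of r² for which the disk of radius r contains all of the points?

The required radius is the distance from (2, -3) to the farthest point.
Squared distances: 8, 89, 80.
Maximum is 89, attained at Q.

89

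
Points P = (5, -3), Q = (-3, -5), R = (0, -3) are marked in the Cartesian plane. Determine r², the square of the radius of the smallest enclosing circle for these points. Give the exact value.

Side lengths²: PQ² = 68, PR² = 25, QR² = 13.
Since PQ² = 68 ≥ 25 + 13 = 38, the angle opposite PQ is not acute, so the smallest enclosing circle has PQ as diameter.
Centre = midpoint of PQ = (1, -4), r² = 68/4 = 17.

17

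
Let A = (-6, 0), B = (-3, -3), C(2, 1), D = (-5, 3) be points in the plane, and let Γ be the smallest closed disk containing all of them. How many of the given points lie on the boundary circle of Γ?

A smallest enclosing disk is always determined by at most three of the input points on its boundary.
The farthest pair is A–C with squared distance 65. The circle on this segment as diameter has centre (-2, 0.5) and r² = 65/4 = 16.25.
Check B: distance² to centre = 13.25 ≤ 16.25, so it lies inside.
All remaining points lie in this disk, and no smaller disk contains both endpoints, so this is the minimum enclosing circle.
The points at distance exactly r from the centre are A, C — 2 points.

2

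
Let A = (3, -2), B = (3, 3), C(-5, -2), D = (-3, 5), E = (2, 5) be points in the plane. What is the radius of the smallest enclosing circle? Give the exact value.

A smallest enclosing disk is always determined by at most three of the input points on its boundary.
The minimum enclosing circle is determined by three boundary points: A, C, E.
Their circumcentre is (-1, 1) with r² = 25.
The farthest remaining point B is at distance² 20 ≤ 25.
r = √25 = 5.

5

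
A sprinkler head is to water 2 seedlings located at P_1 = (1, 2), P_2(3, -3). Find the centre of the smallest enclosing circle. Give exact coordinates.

(2, -0.5)

The smallest circle enclosing two points has them as diameter endpoints.
Centre = midpoint = (2, -0.5); r² = |P_1P_2|²/4 = 29/4 = 7.25.
Centre = (2, -0.5).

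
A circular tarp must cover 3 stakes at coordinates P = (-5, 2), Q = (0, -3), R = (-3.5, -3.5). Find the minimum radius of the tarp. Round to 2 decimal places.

Side lengths²: PQ² = 50, PR² = 32.5, QR² = 12.5.
Since PQ² = 50 ≥ 32.5 + 12.5 = 45, the angle opposite PQ is not acute, so the smallest enclosing circle has PQ as diameter.
Centre = midpoint of PQ = (-2.5, -0.5), r² = 50/4 = 12.5.
r = √(12.5) ≈ 3.54.

3.54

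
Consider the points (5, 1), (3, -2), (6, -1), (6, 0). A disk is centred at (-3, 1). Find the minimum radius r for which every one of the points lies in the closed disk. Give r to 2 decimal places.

9.22

The required radius is the distance from (-3, 1) to the farthest point.
Squared distances: 64, 45, 85, 82.
Maximum is 85, attained at (6, -1).
r = √85 ≈ 9.22.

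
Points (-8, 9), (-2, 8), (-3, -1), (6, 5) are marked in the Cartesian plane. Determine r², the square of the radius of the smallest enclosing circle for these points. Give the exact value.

53.828125

The minimum enclosing circle is determined by three boundary points: (-8, 9), (-3, -1), (6, 5).
Their circumcentre is (-1.25, 6.125) with r² = 53.828125.
The farthest remaining point (-2, 8) is at distance² 4.078125 ≤ 53.828125.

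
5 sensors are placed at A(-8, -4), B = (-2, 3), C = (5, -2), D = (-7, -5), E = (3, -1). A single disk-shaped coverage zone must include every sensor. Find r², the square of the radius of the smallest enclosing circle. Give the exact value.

43.25

The minimum enclosing circle of a finite set is fixed by two of the points (as a diameter) or three (as a circumcircle).
The farthest pair is A–C with squared distance 173. The circle on this segment as diameter has centre (-1.5, -3) and r² = 173/4 = 43.25.
Check B: distance² to centre = 36.25 ≤ 43.25, so it lies inside.
All remaining points lie in this disk, and no smaller disk contains both endpoints, so this is the minimum enclosing circle.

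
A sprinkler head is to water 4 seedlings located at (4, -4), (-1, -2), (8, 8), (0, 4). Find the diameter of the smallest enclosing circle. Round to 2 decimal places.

13.48

By Welzl's lemma the MEC is supported by two points (diametrically opposite) or three points (on a circumcircle).
The minimum enclosing circle is determined by three boundary points: (4, -4), (-1, -2), (8, 8).
Their circumcentre is (129/34, 93/34) with r² = 26245/578.
The farthest remaining point (0, 4) is at distance² 9245/578 ≤ 26245/578.
Diameter = 2r = 2√(26245/578) ≈ 13.48.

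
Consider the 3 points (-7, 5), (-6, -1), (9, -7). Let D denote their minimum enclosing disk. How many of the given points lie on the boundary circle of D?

2

Call the three points A, B, C in the order given.
Side lengths²: AB² = 37, AC² = 400, BC² = 261.
Since AC² = 400 ≥ 261 + 37 = 298, the angle opposite AC is not acute, so the smallest enclosing circle has AC as diameter.
Centre = midpoint of AC = (1, -1), r² = 400/4 = 100.
The points at distance exactly r from the centre are (-7, 5), (9, -7) — 2 points.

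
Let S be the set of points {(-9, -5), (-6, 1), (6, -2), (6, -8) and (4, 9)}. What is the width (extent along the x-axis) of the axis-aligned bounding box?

max x = 6, min x = -9, so width = 15.

15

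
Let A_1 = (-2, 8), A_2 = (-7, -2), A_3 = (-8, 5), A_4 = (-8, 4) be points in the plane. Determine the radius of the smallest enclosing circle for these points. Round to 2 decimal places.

The minimum enclosing circle of a finite set is fixed by two of the points (as a diameter) or three (as a circumcircle).
The farthest pair is A_1–A_2 with squared distance 125. The circle on this segment as diameter has centre (-4.5, 3) and r² = 125/4 = 31.25.
Check A_3: distance² to centre = 16.25 ≤ 31.25, so it lies inside.
All remaining points lie in this disk, and no smaller disk contains both endpoints, so this is the minimum enclosing circle.
r = √(31.25) ≈ 5.59.

5.59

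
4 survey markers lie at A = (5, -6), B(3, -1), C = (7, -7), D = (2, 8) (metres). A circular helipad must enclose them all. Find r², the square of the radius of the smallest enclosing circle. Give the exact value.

The farthest pair is C–D with squared distance 250. The circle on this segment as diameter has centre (4.5, 0.5) and r² = 250/4 = 62.5.
Check A: distance² to centre = 42.5 ≤ 62.5, so it lies inside.
All remaining points lie in this disk, and no smaller disk contains both endpoints, so this is the minimum enclosing circle.

62.5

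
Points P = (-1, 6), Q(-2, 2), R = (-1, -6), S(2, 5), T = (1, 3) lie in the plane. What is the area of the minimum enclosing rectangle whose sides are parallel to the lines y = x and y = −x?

In coordinates u = x + y, v = x − y the rectangle is axis-aligned; the map (x,y)→(u,v) scales areas by 2.
u-values: 5, 0, -7, 7, 4; range = 7 − (-7) = 14.
v-values: -7, -4, 5, -3, -2; range = 5 − (-7) = 12.
Area = (14 × 12) / 2 = 84.

84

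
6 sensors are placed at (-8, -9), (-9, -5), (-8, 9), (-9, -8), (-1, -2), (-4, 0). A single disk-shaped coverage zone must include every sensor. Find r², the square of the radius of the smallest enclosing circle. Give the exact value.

81

By Welzl's lemma the MEC is supported by two points (diametrically opposite) or three points (on a circumcircle).
The farthest pair is (-8, -9)–(-8, 9) with squared distance 324. The circle on this segment as diameter has centre (-8, 0) and r² = 324/4 = 81.
Check (-9, -5): distance² to centre = 26 ≤ 81, so it lies inside.
All remaining points lie in this disk, and no smaller disk contains both endpoints, so this is the minimum enclosing circle.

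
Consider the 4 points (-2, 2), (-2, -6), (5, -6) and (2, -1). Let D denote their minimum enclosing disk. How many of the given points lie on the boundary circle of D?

The farthest pair is (-2, 2)–(5, -6) with squared distance 113. The circle on this segment as diameter has centre (1.5, -2) and r² = 113/4 = 28.25.
Check (-2, -6): distance² to centre = 28.25 ≤ 28.25, so it lies inside.
All remaining points lie in this disk, and no smaller disk contains both endpoints, so this is the minimum enclosing circle.
The points at distance exactly r from the centre are (-2, 2), (-2, -6), (5, -6) — 3 points.

3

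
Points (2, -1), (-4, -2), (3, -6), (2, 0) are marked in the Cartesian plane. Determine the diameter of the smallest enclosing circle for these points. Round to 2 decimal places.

8.16

By Welzl's lemma the MEC is supported by two points (diametrically opposite) or three points (on a circumcircle).
The minimum enclosing circle is determined by three boundary points: (-4, -2), (3, -6), (2, 0).
Their circumcentre is (-7/38, -131/38) with r² = 12025/722.
The farthest remaining point (2, -1) is at distance² 7769/722 ≤ 12025/722.
Diameter = 2r = 2√(12025/722) ≈ 8.16.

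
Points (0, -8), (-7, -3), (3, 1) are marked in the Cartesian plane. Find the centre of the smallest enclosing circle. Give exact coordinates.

Call the three points A, B, C in the order given.
Side lengths²: AB² = 74, AC² = 90, BC² = 116.
Since BC² = 116 < 90 + 74 = 164, the triangle is acute, so the smallest enclosing circle is the circumcircle.
Circumcentre = (-18/13, -33/13), r² = 5365/169.
Centre = (-18/13, -33/13).

(-18/13, -33/13)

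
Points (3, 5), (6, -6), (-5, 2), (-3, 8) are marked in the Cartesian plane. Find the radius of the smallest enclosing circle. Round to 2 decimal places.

8.32

A smallest enclosing disk is always determined by at most three of the input points on its boundary.
The farthest pair is (6, -6)–(-3, 8) with squared distance 277. The circle on this segment as diameter has centre (1.5, 1) and r² = 277/4 = 69.25.
Check (3, 5): distance² to centre = 18.25 ≤ 69.25, so it lies inside.
All remaining points lie in this disk, and no smaller disk contains both endpoints, so this is the minimum enclosing circle.
r = √(69.25) ≈ 8.32.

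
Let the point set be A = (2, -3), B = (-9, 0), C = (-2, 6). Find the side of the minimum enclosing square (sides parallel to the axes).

The bounding box has width 11 and height 9.
An axis-aligned square enclosing the set must have side ≥ max(width, height).
So the minimum side is max(11, 9) = 11.

11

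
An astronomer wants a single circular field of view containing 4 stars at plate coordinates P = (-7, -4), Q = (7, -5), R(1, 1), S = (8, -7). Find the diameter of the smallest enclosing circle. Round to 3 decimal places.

15.297

The minimum enclosing circle of a finite set is fixed by two of the points (as a diameter) or three (as a circumcircle).
The farthest pair is P–S with squared distance 234. The circle on this segment as diameter has centre (0.5, -5.5) and r² = 234/4 = 58.5.
Check Q: distance² to centre = 42.5 ≤ 58.5, so it lies inside.
All remaining points lie in this disk, and no smaller disk contains both endpoints, so this is the minimum enclosing circle.
Diameter = 2r = 2√(58.5) ≈ 15.297.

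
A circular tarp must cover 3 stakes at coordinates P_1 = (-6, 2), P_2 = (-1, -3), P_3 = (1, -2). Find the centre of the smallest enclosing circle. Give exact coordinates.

(-2.5, 0)

Side lengths²: P_1P_2² = 50, P_1P_3² = 65, P_2P_3² = 5.
Since P_1P_3² = 65 ≥ 50 + 5 = 55, the angle opposite P_1P_3 is not acute, so the smallest enclosing circle has P_1P_3 as diameter.
Centre = midpoint of P_1P_3 = (-2.5, 0), r² = 65/4 = 16.25.
Centre = (-2.5, 0).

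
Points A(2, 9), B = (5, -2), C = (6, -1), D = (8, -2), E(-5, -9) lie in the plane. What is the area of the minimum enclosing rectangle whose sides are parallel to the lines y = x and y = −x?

212.5

In coordinates u = x + y, v = x − y the rectangle is axis-aligned; the map (x,y)→(u,v) scales areas by 2.
u-values: 11, 3, 5, 6, -14; range = 11 − (-14) = 25.
v-values: -7, 7, 7, 10, 4; range = 10 − (-7) = 17.
Area = (25 × 17) / 2 = 212.5.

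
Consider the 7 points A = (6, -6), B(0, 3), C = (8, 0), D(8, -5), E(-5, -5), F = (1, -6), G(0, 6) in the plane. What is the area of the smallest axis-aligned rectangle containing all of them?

x ranges over [-5, 8], width 13.
y ranges over [-6, 6], height 12.
Area = 13 × 12 = 156.

156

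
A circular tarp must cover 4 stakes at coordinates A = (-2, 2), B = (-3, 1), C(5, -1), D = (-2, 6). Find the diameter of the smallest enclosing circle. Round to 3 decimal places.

9.899

A smallest enclosing disk is always determined by at most three of the input points on its boundary.
The farthest pair is C–D with squared distance 98. The circle on this segment as diameter has centre (1.5, 2.5) and r² = 98/4 = 24.5.
Check A: distance² to centre = 12.5 ≤ 24.5, so it lies inside.
All remaining points lie in this disk, and no smaller disk contains both endpoints, so this is the minimum enclosing circle.
Diameter = 2r = 2√(24.5) ≈ 9.899.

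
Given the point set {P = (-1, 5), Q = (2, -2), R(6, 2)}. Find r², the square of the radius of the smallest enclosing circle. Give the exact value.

16.82

Side lengths²: PQ² = 58, PR² = 58, QR² = 32.
Since PR² = 58 < 58 + 32 = 90, the triangle is acute, so the smallest enclosing circle is the circumcircle.
Circumcentre = (1.9, 2.1), r² = 16.82.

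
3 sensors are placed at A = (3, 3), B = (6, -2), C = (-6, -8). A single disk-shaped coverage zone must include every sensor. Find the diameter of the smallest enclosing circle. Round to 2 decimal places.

Side lengths²: AB² = 34, AC² = 202, BC² = 180.
Since AC² = 202 < 180 + 34 = 214, the triangle is acute, so the smallest enclosing circle is the circumcircle.
Circumcentre = (-14/13, -37/13), r² = 8585/169.
Diameter = 2r = 2√(8585/169) ≈ 14.25.

14.25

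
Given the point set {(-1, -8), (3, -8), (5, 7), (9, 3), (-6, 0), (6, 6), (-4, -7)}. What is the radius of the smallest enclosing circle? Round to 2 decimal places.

The minimum enclosing circle is determined by three boundary points: (5, 7), (9, 3), (-4, -7).
Their circumcentre is (65/46, -27/46) with r² = 74513/1058.
The farthest remaining point (6, 6) is at distance² 68165/1058 ≤ 74513/1058.
r = √(74513/1058) ≈ 8.39.

8.39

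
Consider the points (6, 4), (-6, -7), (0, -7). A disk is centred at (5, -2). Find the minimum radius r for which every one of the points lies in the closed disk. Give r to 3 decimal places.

12.083

The required radius is the distance from (5, -2) to the farthest point.
Squared distances: 37, 146, 50.
Maximum is 146, attained at (-6, -7).
r = √146 ≈ 12.083.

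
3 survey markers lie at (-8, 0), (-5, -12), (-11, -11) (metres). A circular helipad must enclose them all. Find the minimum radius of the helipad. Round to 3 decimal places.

Call the three points A, B, C in the order given.
Side lengths²: AB² = 153, AC² = 130, BC² = 37.
Since AB² = 153 < 130 + 37 = 167, the triangle is acute, so the smallest enclosing circle is the circumcircle.
Circumcentre = (-327/46, -283/46), r² = 40885/1058.
r = √(40885/1058) ≈ 6.216.

6.216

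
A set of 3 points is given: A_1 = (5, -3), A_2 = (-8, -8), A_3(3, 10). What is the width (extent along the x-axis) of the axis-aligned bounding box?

max x = 5, min x = -8, so width = 13.

13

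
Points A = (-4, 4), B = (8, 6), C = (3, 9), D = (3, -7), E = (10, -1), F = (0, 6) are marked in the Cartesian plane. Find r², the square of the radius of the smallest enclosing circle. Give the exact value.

The minimum enclosing circle of a finite set is fixed by two of the points (as a diameter) or three (as a circumcircle).
The farthest pair is C–D with squared distance 256. The circle on this segment as diameter has centre (3, 1) and r² = 256/4 = 64.
Check A: distance² to centre = 58 ≤ 64, so it lies inside.
All remaining points lie in this disk, and no smaller disk contains both endpoints, so this is the minimum enclosing circle.

64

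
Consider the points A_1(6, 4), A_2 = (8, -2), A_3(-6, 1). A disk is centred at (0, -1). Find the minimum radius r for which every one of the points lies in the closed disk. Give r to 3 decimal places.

8.062

The required radius is the distance from (0, -1) to the farthest point.
Squared distances: 61, 65, 40.
Maximum is 65, attained at A_2.
r = √65 ≈ 8.062.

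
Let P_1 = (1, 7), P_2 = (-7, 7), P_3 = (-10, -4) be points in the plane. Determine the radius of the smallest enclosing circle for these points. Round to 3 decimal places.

7.778

Side lengths²: P_1P_2² = 64, P_1P_3² = 242, P_2P_3² = 130.
Since P_1P_3² = 242 ≥ 130 + 64 = 194, the angle opposite P_1P_3 is not acute, so the smallest enclosing circle has P_1P_3 as diameter.
Centre = midpoint of P_1P_3 = (-4.5, 1.5), r² = 242/4 = 60.5.
r = √(60.5) ≈ 7.778.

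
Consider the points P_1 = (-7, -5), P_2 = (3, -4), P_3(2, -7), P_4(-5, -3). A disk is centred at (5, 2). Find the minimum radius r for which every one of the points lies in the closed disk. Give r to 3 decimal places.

13.892

The required radius is the distance from (5, 2) to the farthest point.
Squared distances: 193, 40, 90, 125.
Maximum is 193, attained at P_1.
r = √193 ≈ 13.892.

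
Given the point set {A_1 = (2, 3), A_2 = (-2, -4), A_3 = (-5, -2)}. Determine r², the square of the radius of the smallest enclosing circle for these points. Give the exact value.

Side lengths²: A_1A_2² = 65, A_1A_3² = 74, A_2A_3² = 13.
Since A_1A_3² = 74 < 65 + 13 = 78, the triangle is acute, so the smallest enclosing circle is the circumcircle.
Circumcentre = (-77/58, 15/58), r² = 31265/1682.

31265/1682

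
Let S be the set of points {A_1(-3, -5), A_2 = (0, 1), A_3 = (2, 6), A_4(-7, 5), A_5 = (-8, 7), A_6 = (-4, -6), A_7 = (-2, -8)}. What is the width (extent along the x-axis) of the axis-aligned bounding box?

max x = 2, min x = -8, so width = 10.

10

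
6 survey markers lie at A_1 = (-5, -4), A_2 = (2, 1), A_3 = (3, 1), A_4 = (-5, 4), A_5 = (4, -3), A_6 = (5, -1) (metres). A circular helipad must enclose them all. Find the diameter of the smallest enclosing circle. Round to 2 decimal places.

11.67

A smallest enclosing disk is always determined by at most three of the input points on its boundary.
The minimum enclosing circle is determined by three boundary points: A_1, A_4, A_6.
Their circumcentre is (-0.75, 0) with r² = 34.0625.
The farthest remaining point A_5 is at distance² 31.5625 ≤ 34.0625.
Diameter = 2r = 2√(34.0625) ≈ 11.67.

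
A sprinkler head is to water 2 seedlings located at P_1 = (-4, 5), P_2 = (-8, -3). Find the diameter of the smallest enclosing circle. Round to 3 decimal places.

The smallest circle enclosing two points has them as diameter endpoints.
Centre = midpoint = (-6, 1); r² = |P_1P_2|²/4 = 80/4 = 20.
Diameter = 2r = 2√20 ≈ 8.944.

8.944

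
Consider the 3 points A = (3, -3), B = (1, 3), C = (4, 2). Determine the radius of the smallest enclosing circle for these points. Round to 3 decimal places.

3.162

Side lengths²: AB² = 40, AC² = 26, BC² = 10.
Since AB² = 40 ≥ 26 + 10 = 36, the angle opposite AB is not acute, so the smallest enclosing circle has AB as diameter.
Centre = midpoint of AB = (2, 0), r² = 40/4 = 10.
r = √10 ≈ 3.162.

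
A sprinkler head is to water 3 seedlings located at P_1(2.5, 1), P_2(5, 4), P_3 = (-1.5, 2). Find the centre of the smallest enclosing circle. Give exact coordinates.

Side lengths²: P_1P_2² = 15.25, P_1P_3² = 17, P_2P_3² = 46.25.
Since P_2P_3² = 46.25 ≥ 17 + 15.25 = 32.25, the angle opposite P_2P_3 is not acute, so the smallest enclosing circle has P_2P_3 as diameter.
Centre = midpoint of P_2P_3 = (1.75, 3), r² = 46.25/4 = 11.5625.
Centre = (1.75, 3).

(1.75, 3)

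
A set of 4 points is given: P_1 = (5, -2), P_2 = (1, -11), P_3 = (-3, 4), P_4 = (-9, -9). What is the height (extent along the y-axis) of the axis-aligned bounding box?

max y = 4, min y = -11, so height = 15.

15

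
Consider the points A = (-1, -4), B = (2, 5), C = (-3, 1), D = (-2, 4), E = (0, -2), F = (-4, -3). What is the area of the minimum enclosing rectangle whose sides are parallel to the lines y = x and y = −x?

63

In coordinates u = x + y, v = x − y the rectangle is axis-aligned; the map (x,y)→(u,v) scales areas by 2.
u-values: -5, 7, -2, 2, -2, -7; range = 7 − (-7) = 14.
v-values: 3, -3, -4, -6, 2, -1; range = 3 − (-6) = 9.
Area = (14 × 9) / 2 = 63.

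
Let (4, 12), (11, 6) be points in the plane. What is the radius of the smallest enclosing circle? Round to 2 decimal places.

The smallest circle enclosing two points has them as diameter endpoints.
Centre = midpoint = (7.5, 9); r² = |(4, 12)−(11, 6)|²/4 = 85/4 = 21.25.
r = √(21.25) ≈ 4.61.

4.61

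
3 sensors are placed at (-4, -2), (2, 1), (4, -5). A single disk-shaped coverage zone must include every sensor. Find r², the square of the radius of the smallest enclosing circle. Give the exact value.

Call the three points A, B, C in the order given.
Side lengths²: AB² = 45, AC² = 73, BC² = 40.
Since AC² = 73 < 45 + 40 = 85, the triangle is acute, so the smallest enclosing circle is the circumcircle.
Circumcentre = (3/14, -41/14), r² = 1825/98.

1825/98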